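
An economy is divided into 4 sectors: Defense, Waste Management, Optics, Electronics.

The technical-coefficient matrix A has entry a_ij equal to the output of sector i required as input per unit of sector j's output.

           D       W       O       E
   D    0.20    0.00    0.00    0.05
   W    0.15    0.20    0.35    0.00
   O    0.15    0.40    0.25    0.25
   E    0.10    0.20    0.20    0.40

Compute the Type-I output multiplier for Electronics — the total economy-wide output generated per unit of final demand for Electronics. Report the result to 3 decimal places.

I − A =
  [   0.80     0.00     0.00    -0.05]
  [  -0.15     0.80    -0.35     0.00]
  [  -0.15    -0.40     0.75    -0.25]
  [  -0.10    -0.20    -0.20     0.60]
Compute the cofactors C_ij = (−1)^(i+j)·(3×3 minor ij) of I−A; the adjugate is their transpose:
adj(I−A) = Cᵀ =
  [ 0.21850   0.01150   0.01150   0.02300]
  [ 0.10025   0.31475   0.16775   0.07825]
  [ 0.13550   0.23150   0.37850   0.16900]
  [ 0.11500   0.18400   0.18400   0.36800]
det(I−A) = Σ_j (I−A)_1j·C_1j = (0.80)(0.21850) + (0.00)(0.10025) + (0.00)(0.13550) + (-0.05)(0.11500) = 0.16905
(I − A)⁻¹ = adj(I−A) / det(I−A) ≈
  [   1.2925     0.0680     0.0680     0.1361]
  [   0.5930     1.8619     0.9923     0.4629]
  [   0.8015     1.3694     2.2390     0.9997]
  [   0.6803     1.0884     1.0884     2.1769]
The output multiplier for sector j is the column-j sum of the Leontief inverse (I − A)⁻¹ = adj(I−A) / det(I−A).
Column E of adj(I−A): (0.02300, 0.07825, 0.16900, 0.36800); det(I−A) = 0.16905.
m_E = (0.02300 + 0.07825 + 0.16900 + 0.36800) / 0.16905 = 0.63825 / 0.16905 ≈ 3.776.

m_E = 3.776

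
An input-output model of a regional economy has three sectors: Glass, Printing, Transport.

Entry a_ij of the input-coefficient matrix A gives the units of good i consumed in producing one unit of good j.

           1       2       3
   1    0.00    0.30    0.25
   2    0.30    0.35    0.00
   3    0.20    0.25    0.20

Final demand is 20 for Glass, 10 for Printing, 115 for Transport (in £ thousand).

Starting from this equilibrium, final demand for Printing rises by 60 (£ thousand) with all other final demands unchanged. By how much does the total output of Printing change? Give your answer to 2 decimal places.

I − A =
  [   1.00    -0.30    -0.25]
  [  -0.30     0.65     0.00]
  [  -0.20    -0.25     0.80]
Cofactors of I−A, C_ij = (−1)^(i+j)·(minor ij) (rows/columns in the sector order above):
  C_11 = (0.65)(0.80) − (0.00)(-0.25) = 0.5200
  C_12 = −[(-0.30)(0.80) − (0.00)(-0.20)] = 0.2400
  C_13 = (-0.30)(-0.25) − (0.65)(-0.20) = 0.2050
  C_21 = −[(-0.30)(0.80) − (-0.25)(-0.25)] = 0.3025
  C_22 = (1.00)(0.80) − (-0.25)(-0.20) = 0.7500
  C_23 = −[(1.00)(-0.25) − (-0.30)(-0.20)] = 0.3100
  C_31 = (-0.30)(0.00) − (-0.25)(0.65) = 0.1625
  C_32 = −[(1.00)(0.00) − (-0.25)(-0.30)] = 0.0750
  C_33 = (1.00)(0.65) − (-0.30)(-0.30) = 0.5600
det(I−A) = Σ_j (I−A)_1j·C_1j = (1.00)(0.5200) + (-0.30)(0.2400) + (-0.25)(0.2050) = 0.39675
adj(I−A) = Cᵀ =
  [ 0.5200   0.3025   0.1625]
  [ 0.2400   0.7500   0.0750]
  [ 0.2050   0.3100   0.5600]
(I − A)⁻¹ = adj(I−A) / det(I−A) ≈
  [   1.3106     0.7624     0.4096]
  [   0.6049     1.8904     0.1890]
  [   0.5167     0.7813     1.4115]
Δx = (I − A)⁻¹ Δd with Δd having +60 in the Printing component and 0 elsewhere.
So Δx_2 = L_22 · (+60), where L_22 = adj(I−A)_22 / det(I−A) = 0.7500 / 0.39675.
Δx_2 = 0.7500 × (+60) / 0.39675 = 45.00 / 0.39675 ≈ 113.42.

Δx_2 = 113.42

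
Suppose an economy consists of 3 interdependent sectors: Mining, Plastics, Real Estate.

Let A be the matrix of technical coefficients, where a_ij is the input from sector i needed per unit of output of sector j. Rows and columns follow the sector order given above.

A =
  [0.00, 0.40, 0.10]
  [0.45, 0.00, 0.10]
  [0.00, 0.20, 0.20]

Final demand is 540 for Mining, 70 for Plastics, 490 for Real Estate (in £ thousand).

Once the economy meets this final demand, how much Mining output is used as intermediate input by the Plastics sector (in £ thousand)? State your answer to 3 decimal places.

z_12 = 205.072

I − A =
  [   1.00    -0.40    -0.10]
  [  -0.45     1.00    -0.10]
  [   0.00    -0.20     0.80]
Cofactors of I−A, C_ij = (−1)^(i+j)·(minor ij) (rows/columns in the sector order above):
  C_11 = (1.00)(0.80) − (-0.10)(-0.20) = 0.7800
  C_12 = −[(-0.45)(0.80) − (-0.10)(0.00)] = 0.3600
  C_13 = (-0.45)(-0.20) − (1.00)(0.00) = 0.0900
  C_21 = −[(-0.40)(0.80) − (-0.10)(-0.20)] = 0.3400
  C_22 = (1.00)(0.80) − (-0.10)(0.00) = 0.8000
  C_23 = −[(1.00)(-0.20) − (-0.40)(0.00)] = 0.2000
  C_31 = (-0.40)(-0.10) − (-0.10)(1.00) = 0.1400
  C_32 = −[(1.00)(-0.10) − (-0.10)(-0.45)] = 0.1450
  C_33 = (1.00)(1.00) − (-0.40)(-0.45) = 0.8200
det(I−A) = Σ_j (I−A)_1j·C_1j = (1.00)(0.7800) + (-0.40)(0.3600) + (-0.10)(0.0900) = 0.6270
adj(I−A) = Cᵀ =
  [ 0.7800   0.3400   0.1400]
  [ 0.3600   0.8000   0.1450]
  [ 0.0900   0.2000   0.8200]
(I − A)⁻¹ = adj(I−A) / det(I−A) ≈
  [   1.2440     0.5423     0.2233]
  [   0.5742     1.2759     0.2313]
  [   0.1435     0.3190     1.3078]
First solve x = (I − A)⁻¹ d = adj(I−A)·d / det(I−A); in particular x_2 = (0.3600·540 + 0.8000·70 + 0.1450·490) / 0.6270 = 321.45 / 0.6270 ≈ 512.67943.
Intermediate flow from 1 to 2: z_12 = a_12 · x_2 = 0.40 × 321.45 / 0.6270 = 128.58 / 0.6270 ≈ 205.072.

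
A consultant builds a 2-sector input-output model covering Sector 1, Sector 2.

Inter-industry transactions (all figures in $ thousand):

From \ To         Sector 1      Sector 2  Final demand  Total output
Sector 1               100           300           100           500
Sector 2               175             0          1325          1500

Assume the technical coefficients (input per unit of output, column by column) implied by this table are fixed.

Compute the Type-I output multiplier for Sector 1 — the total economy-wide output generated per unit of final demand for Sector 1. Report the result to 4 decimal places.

m_1 = 1.8493

Technical coefficients a_ij = z_ij / X_j:
  a_11 = 100/500 = 0.20, a_21 = 175/500 = 0.35
  a_12 = 300/1500 = 0.20, a_22 = 0/1500 = 0.00
I − A =
  [   0.80    -0.20]
  [  -0.35     1.00]
det(I−A) = (0.80)(1.00) − (-0.20)(-0.35) = 0.7300
adj(I−A) = [[1.00, 0.20], [0.35, 0.80]]
(I − A)⁻¹ = adj(I−A) / det(I−A) ≈
  [   1.36986     0.27397]
  [   0.47945     1.09589]
The output multiplier for sector j is the column-j sum of the Leontief inverse (I − A)⁻¹ = adj(I−A) / det(I−A).
Column 1 of adj(I−A): (1.00, 0.35); det(I−A) = 0.7300.
m_1 = (1.00 + 0.35) / 0.7300 = 1.35 / 0.7300 ≈ 1.8493.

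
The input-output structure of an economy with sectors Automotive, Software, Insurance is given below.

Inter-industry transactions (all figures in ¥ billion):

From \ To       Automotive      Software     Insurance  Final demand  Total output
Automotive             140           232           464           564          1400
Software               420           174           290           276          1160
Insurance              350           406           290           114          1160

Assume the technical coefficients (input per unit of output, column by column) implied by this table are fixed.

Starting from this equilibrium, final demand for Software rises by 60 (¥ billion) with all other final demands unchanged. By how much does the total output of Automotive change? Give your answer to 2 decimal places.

Technical coefficients a_ij = z_ij / X_j:
  a_11 = 140/1400 = 0.10, a_21 = 420/1400 = 0.30, a_31 = 350/1400 = 0.25
  a_12 = 232/1160 = 0.20, a_22 = 174/1160 = 0.15, a_32 = 406/1160 = 0.35
  a_13 = 464/1160 = 0.40, a_23 = 290/1160 = 0.25, a_33 = 290/1160 = 0.25
I − A =
  [   0.90    -0.20    -0.40]
  [  -0.30     0.85    -0.25]
  [  -0.25    -0.35     0.75]
Cofactors of I−A, C_ij = (−1)^(i+j)·(minor ij) (rows/columns in the sector order above):
  C_11 = (0.85)(0.75) − (-0.25)(-0.35) = 0.5500
  C_12 = −[(-0.30)(0.75) − (-0.25)(-0.25)] = 0.2875
  C_13 = (-0.30)(-0.35) − (0.85)(-0.25) = 0.3175
  C_21 = −[(-0.20)(0.75) − (-0.40)(-0.35)] = 0.2900
  C_22 = (0.90)(0.75) − (-0.40)(-0.25) = 0.5750
  C_23 = −[(0.90)(-0.35) − (-0.20)(-0.25)] = 0.3650
  C_31 = (-0.20)(-0.25) − (-0.40)(0.85) = 0.3900
  C_32 = −[(0.90)(-0.25) − (-0.40)(-0.30)] = 0.3450
  C_33 = (0.90)(0.85) − (-0.20)(-0.30) = 0.7050
det(I−A) = Σ_j (I−A)_1j·C_1j = (0.90)(0.5500) + (-0.20)(0.2875) + (-0.40)(0.3175) = 0.3105
adj(I−A) = Cᵀ =
  [ 0.5500   0.2900   0.3900]
  [ 0.2875   0.5750   0.3450]
  [ 0.3175   0.3650   0.7050]
(I − A)⁻¹ = adj(I−A) / det(I−A) ≈
  [   1.7713     0.9340     1.2560]
  [   0.9259     1.8519     1.1111]
  [   1.0225     1.1755     2.2705]
Δx = (I − A)⁻¹ Δd with Δd having +60 in the Software component and 0 elsewhere.
So Δx_1 = L_12 · (+60), where L_12 = adj(I−A)_12 / det(I−A) = 0.2900 / 0.3105.
Δx_1 = 0.2900 × (+60) / 0.3105 = 17.40 / 0.3105 ≈ 56.04.

Δx_1 = 56.04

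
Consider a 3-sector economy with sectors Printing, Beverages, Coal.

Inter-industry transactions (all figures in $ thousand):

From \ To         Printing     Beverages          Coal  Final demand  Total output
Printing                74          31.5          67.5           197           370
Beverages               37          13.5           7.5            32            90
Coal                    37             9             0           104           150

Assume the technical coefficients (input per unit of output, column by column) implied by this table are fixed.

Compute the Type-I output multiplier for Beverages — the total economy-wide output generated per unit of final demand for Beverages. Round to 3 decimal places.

Technical coefficients a_ij = z_ij / X_j:
  a_PP = 74/370 = 0.20, a_BP = 37/370 = 0.10, a_CP = 37/370 = 0.10
  a_PB = 31.5/90 = 0.35, a_BB = 13.5/90 = 0.15, a_CB = 9/90 = 0.10
  a_PC = 67.5/150 = 0.45, a_BC = 7.5/150 = 0.05, a_CC = 0/150 = 0.00
I − A =
  [   0.80    -0.35    -0.45]
  [  -0.10     0.85    -0.05]
  [  -0.10    -0.10     1.00]
Cofactors of I−A, C_ij = (−1)^(i+j)·(minor ij) (rows/columns in the sector order above):
  C_11 = (0.85)(1.00) − (-0.05)(-0.10) = 0.8450
  C_12 = −[(-0.10)(1.00) − (-0.05)(-0.10)] = 0.1050
  C_13 = (-0.10)(-0.10) − (0.85)(-0.10) = 0.0950
  C_21 = −[(-0.35)(1.00) − (-0.45)(-0.10)] = 0.3950
  C_22 = (0.80)(1.00) − (-0.45)(-0.10) = 0.7550
  C_23 = −[(0.80)(-0.10) − (-0.35)(-0.10)] = 0.1150
  C_31 = (-0.35)(-0.05) − (-0.45)(0.85) = 0.4000
  C_32 = −[(0.80)(-0.05) − (-0.45)(-0.10)] = 0.0850
  C_33 = (0.80)(0.85) − (-0.35)(-0.10) = 0.6450
det(I−A) = Σ_j (I−A)_1j·C_1j = (0.80)(0.8450) + (-0.35)(0.1050) + (-0.45)(0.0950) = 0.5965
adj(I−A) = Cᵀ =
  [ 0.8450   0.3950   0.4000]
  [ 0.1050   0.7550   0.0850]
  [ 0.0950   0.1150   0.6450]
(I − A)⁻¹ = adj(I−A) / det(I−A) ≈
  [   1.4166     0.6622     0.6706]
  [   0.1760     1.2657     0.1425]
  [   0.1593     0.1928     1.0813]
The output multiplier for sector j is the column-j sum of the Leontief inverse (I − A)⁻¹ = adj(I−A) / det(I−A).
Column B of adj(I−A): (0.3950, 0.7550, 0.1150); det(I−A) = 0.5965.
m_B = (0.3950 + 0.7550 + 0.1150) / 0.5965 = 1.265 / 0.5965 ≈ 2.121.

m_B = 2.121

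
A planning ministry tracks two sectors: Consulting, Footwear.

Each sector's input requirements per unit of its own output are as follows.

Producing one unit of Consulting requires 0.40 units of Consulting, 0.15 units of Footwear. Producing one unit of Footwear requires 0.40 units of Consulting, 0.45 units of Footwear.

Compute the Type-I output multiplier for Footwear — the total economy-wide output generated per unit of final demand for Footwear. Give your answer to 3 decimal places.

I − A =
  [   0.60    -0.40]
  [  -0.15     0.55]
det(I−A) = (0.60)(0.55) − (-0.40)(-0.15) = 0.2700
adj(I−A) = [[0.55, 0.40], [0.15, 0.60]]
(I − A)⁻¹ = adj(I−A) / det(I−A) ≈
  [   2.0370     1.4815]
  [   0.5556     2.2222]
The output multiplier for sector j is the column-j sum of the Leontief inverse (I − A)⁻¹ = adj(I−A) / det(I−A).
Column 2 of adj(I−A): (0.40, 0.60); det(I−A) = 0.2700.
m_2 = (0.40 + 0.60) / 0.2700 = 1.00 / 0.2700 ≈ 3.704.

m_2 = 3.704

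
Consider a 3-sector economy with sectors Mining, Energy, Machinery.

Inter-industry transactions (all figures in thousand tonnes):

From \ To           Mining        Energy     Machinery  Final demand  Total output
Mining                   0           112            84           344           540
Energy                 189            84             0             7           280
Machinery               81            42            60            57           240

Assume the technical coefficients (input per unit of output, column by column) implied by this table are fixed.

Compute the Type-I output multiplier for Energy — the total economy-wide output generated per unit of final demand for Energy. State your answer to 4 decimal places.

Technical coefficients a_ij = z_ij / X_j:
  a_11 = 0/540 = 0.00, a_21 = 189/540 = 0.35, a_31 = 81/540 = 0.15
  a_12 = 112/280 = 0.40, a_22 = 84/280 = 0.30, a_32 = 42/280 = 0.15
  a_13 = 84/240 = 0.35, a_23 = 0/240 = 0.00, a_33 = 60/240 = 0.25
I − A =
  [   1.00    -0.40    -0.35]
  [  -0.35     0.70     0.00]
  [  -0.15    -0.15     0.75]
Cofactors of I−A, C_ij = (−1)^(i+j)·(minor ij) (rows/columns in the sector order above):
  C_11 = (0.70)(0.75) − (0.00)(-0.15) = 0.5250
  C_12 = −[(-0.35)(0.75) − (0.00)(-0.15)] = 0.2625
  C_13 = (-0.35)(-0.15) − (0.70)(-0.15) = 0.1575
  C_21 = −[(-0.40)(0.75) − (-0.35)(-0.15)] = 0.3525
  C_22 = (1.00)(0.75) − (-0.35)(-0.15) = 0.6975
  C_23 = −[(1.00)(-0.15) − (-0.40)(-0.15)] = 0.2100
  C_31 = (-0.40)(0.00) − (-0.35)(0.70) = 0.2450
  C_32 = −[(1.00)(0.00) − (-0.35)(-0.35)] = 0.1225
  C_33 = (1.00)(0.70) − (-0.40)(-0.35) = 0.5600
det(I−A) = Σ_j (I−A)_1j·C_1j = (1.00)(0.5250) + (-0.40)(0.2625) + (-0.35)(0.1575) = 0.364875
adj(I−A) = Cᵀ =
  [ 0.5250   0.3525   0.2450]
  [ 0.2625   0.6975   0.1225]
  [ 0.1575   0.2100   0.5600]
(I − A)⁻¹ = adj(I−A) / det(I−A) ≈
  [   1.43885     0.96608     0.67146]
  [   0.71942     1.91161     0.33573]
  [   0.43165     0.57554     1.53477]
The output multiplier for sector j is the column-j sum of the Leontief inverse (I − A)⁻¹ = adj(I−A) / det(I−A).
Column 2 of adj(I−A): (0.3525, 0.6975, 0.2100); det(I−A) = 0.364875.
m_2 = (0.3525 + 0.6975 + 0.2100) / 0.364875 = 1.26 / 0.364875 ≈ 3.4532.

m_2 = 3.4532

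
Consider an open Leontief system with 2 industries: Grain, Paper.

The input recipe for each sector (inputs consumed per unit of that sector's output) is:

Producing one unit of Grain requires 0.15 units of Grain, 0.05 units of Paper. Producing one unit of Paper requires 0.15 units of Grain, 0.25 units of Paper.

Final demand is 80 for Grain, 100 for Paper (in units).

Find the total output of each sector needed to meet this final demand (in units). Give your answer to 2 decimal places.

x_G = 119.05, x_P = 141.27

I − A =
  [   0.85    -0.15]
  [  -0.05     0.75]
det(I−A) = (0.85)(0.75) − (-0.15)(-0.05) = 0.6300
adj(I−A) = [[0.75, 0.15], [0.05, 0.85]]
(I − A)⁻¹ = adj(I−A) / det(I−A) ≈
  [   1.1905     0.2381]
  [   0.0794     1.3492]
x = (I − A)⁻¹ d = adj(I−A)·d / det(I−A), with det(I−A) = 0.6300:
  x_G = (0.75·80 + 0.15·100) / 0.6300 = 75.00 / 0.6300 ≈ 119.05
  x_P = (0.05·80 + 0.85·100) / 0.6300 = 89.00 / 0.6300 ≈ 141.27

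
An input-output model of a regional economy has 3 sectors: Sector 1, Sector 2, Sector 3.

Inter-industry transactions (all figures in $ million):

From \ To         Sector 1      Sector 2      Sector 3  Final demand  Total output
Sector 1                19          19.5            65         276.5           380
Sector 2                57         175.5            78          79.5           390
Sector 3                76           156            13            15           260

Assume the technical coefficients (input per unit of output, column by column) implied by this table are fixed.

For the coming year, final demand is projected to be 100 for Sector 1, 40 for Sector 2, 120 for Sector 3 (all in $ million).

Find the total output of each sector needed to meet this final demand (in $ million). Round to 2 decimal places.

Technical coefficients a_ij = z_ij / X_j:
  a_11 = 19/380 = 0.05, a_21 = 57/380 = 0.15, a_31 = 76/380 = 0.20
  a_12 = 19.5/390 = 0.05, a_22 = 175.5/390 = 0.45, a_32 = 156/390 = 0.40
  a_13 = 65/260 = 0.25, a_23 = 78/260 = 0.30, a_33 = 13/260 = 0.05
I − A =
  [   0.95    -0.05    -0.25]
  [  -0.15     0.55    -0.30]
  [  -0.20    -0.40     0.95]
Cofactors of I−A, C_ij = (−1)^(i+j)·(minor ij) (rows/columns in the sector order above):
  C_11 = (0.55)(0.95) − (-0.30)(-0.40) = 0.4025
  C_12 = −[(-0.15)(0.95) − (-0.30)(-0.20)] = 0.2025
  C_13 = (-0.15)(-0.40) − (0.55)(-0.20) = 0.1700
  C_21 = −[(-0.05)(0.95) − (-0.25)(-0.40)] = 0.1475
  C_22 = (0.95)(0.95) − (-0.25)(-0.20) = 0.8525
  C_23 = −[(0.95)(-0.40) − (-0.05)(-0.20)] = 0.3900
  C_31 = (-0.05)(-0.30) − (-0.25)(0.55) = 0.1525
  C_32 = −[(0.95)(-0.30) − (-0.25)(-0.15)] = 0.3225
  C_33 = (0.95)(0.55) − (-0.05)(-0.15) = 0.5150
det(I−A) = Σ_j (I−A)_1j·C_1j = (0.95)(0.4025) + (-0.05)(0.2025) + (-0.25)(0.1700) = 0.32975
adj(I−A) = Cᵀ =
  [ 0.4025   0.1475   0.1525]
  [ 0.2025   0.8525   0.3225]
  [ 0.1700   0.3900   0.5150]
(I − A)⁻¹ = adj(I−A) / det(I−A) ≈
  [   1.2206     0.4473     0.4625]
  [   0.6141     2.5853     0.9780]
  [   0.5155     1.1827     1.5618]
x = (I − A)⁻¹ d = adj(I−A)·d / det(I−A), with det(I−A) = 0.32975:
  x_1 = (0.4025·100 + 0.1475·40 + 0.1525·120) / 0.32975 = 64.45 / 0.32975 ≈ 195.45
  x_2 = (0.2025·100 + 0.8525·40 + 0.3225·120) / 0.32975 = 93.05 / 0.32975 ≈ 282.18
  x_3 = (0.1700·100 + 0.3900·40 + 0.5150·120) / 0.32975 = 94.40 / 0.32975 ≈ 286.28

x_1 = 195.45, x_2 = 282.18, x_3 = 286.28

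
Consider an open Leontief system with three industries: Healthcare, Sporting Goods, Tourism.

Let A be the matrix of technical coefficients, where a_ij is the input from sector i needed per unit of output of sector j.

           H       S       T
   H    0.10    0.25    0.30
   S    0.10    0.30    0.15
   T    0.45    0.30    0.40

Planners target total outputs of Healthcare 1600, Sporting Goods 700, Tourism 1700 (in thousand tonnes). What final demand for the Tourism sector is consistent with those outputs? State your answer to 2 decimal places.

I − A =
  [   0.90    -0.25    -0.30]
  [  -0.10     0.70    -0.15]
  [  -0.45    -0.30     0.60]
d = (I − A) x:
  d_H = (+0.90)·1600 + (-0.25)·700 + (-0.30)·1700 = 755.00
  d_S = (-0.10)·1600 + (+0.70)·700 + (-0.15)·1700 = 75.00
  d_T = (-0.45)·1600 + (-0.30)·700 + (+0.60)·1700 = 90.00

d_T = 90.00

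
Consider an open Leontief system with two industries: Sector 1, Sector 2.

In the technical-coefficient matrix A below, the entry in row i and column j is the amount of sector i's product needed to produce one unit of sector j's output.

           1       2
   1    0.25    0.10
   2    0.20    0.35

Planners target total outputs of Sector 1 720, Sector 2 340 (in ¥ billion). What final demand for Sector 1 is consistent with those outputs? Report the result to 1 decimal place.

I − A =
  [   0.75    -0.10]
  [  -0.20     0.65]
d = (I − A) x:
  d_1 = (+0.75)·720 + (-0.10)·340 = 506.0
  d_2 = (-0.20)·720 + (+0.65)·340 = 77.0

d_1 = 506.0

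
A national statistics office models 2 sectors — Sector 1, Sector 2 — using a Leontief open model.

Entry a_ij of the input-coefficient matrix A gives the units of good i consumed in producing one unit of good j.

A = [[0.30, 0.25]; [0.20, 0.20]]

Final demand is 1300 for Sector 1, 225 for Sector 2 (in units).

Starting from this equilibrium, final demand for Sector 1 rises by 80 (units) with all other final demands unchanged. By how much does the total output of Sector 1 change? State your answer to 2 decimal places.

I − A =
  [   0.70    -0.25]
  [  -0.20     0.80]
det(I−A) = (0.70)(0.80) − (-0.25)(-0.20) = 0.5100
adj(I−A) = [[0.80, 0.25], [0.20, 0.70]]
(I − A)⁻¹ = adj(I−A) / det(I−A) ≈
  [   1.5686     0.4902]
  [   0.3922     1.3725]
Δx = (I − A)⁻¹ Δd with Δd having +80 in the Sector 1 component and 0 elsewhere.
So Δx_1 = L_11 · (+80), where L_11 = adj(I−A)_11 / det(I−A) = 0.80 / 0.5100.
Δx_1 = 0.80 × (+80) / 0.5100 = 64.00 / 0.5100 ≈ 125.49.

Δx_1 = 125.49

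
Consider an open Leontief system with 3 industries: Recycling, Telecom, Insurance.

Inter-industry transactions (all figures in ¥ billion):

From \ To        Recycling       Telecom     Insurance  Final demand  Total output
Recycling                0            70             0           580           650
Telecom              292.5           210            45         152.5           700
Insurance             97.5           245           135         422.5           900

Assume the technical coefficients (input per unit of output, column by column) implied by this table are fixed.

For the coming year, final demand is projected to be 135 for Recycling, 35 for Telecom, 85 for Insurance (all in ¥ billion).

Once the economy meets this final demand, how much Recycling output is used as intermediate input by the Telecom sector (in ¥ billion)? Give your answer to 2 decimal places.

Technical coefficients a_ij = z_ij / X_j:
  a_11 = 0/650 = 0.00, a_21 = 292.5/650 = 0.45, a_31 = 97.5/650 = 0.15
  a_12 = 70/700 = 0.10, a_22 = 210/700 = 0.30, a_32 = 245/700 = 0.35
  a_13 = 0/900 = 0.00, a_23 = 45/900 = 0.05, a_33 = 135/900 = 0.15
I − A =
  [   1.00    -0.10     0.00]
  [  -0.45     0.70    -0.05]
  [  -0.15    -0.35     0.85]
Cofactors of I−A, C_ij = (−1)^(i+j)·(minor ij) (rows/columns in the sector order above):
  C_11 = (0.70)(0.85) − (-0.05)(-0.35) = 0.5775
  C_12 = −[(-0.45)(0.85) − (-0.05)(-0.15)] = 0.3900
  C_13 = (-0.45)(-0.35) − (0.70)(-0.15) = 0.2625
  C_21 = −[(-0.10)(0.85) − (0.00)(-0.35)] = 0.0850
  C_22 = (1.00)(0.85) − (0.00)(-0.15) = 0.8500
  C_23 = −[(1.00)(-0.35) − (-0.10)(-0.15)] = 0.3650
  C_31 = (-0.10)(-0.05) − (0.00)(0.70) = 0.0050
  C_32 = −[(1.00)(-0.05) − (0.00)(-0.45)] = 0.0500
  C_33 = (1.00)(0.70) − (-0.10)(-0.45) = 0.6550
det(I−A) = Σ_j (I−A)_1j·C_1j = (1.00)(0.5775) + (-0.10)(0.3900) + (0.00)(0.2625) = 0.5385
adj(I−A) = Cᵀ =
  [ 0.5775   0.0850   0.0050]
  [ 0.3900   0.8500   0.0500]
  [ 0.2625   0.3650   0.6550]
(I − A)⁻¹ = adj(I−A) / det(I−A) ≈
  [   1.0724     0.1578     0.0093]
  [   0.7242     1.5785     0.0929]
  [   0.4875     0.6778     1.2163]
First solve x = (I − A)⁻¹ d = adj(I−A)·d / det(I−A); in particular x_2 = (0.3900·135 + 0.8500·35 + 0.0500·85) / 0.5385 = 86.65 / 0.5385 ≈ 160.9099.
Intermediate flow from 1 to 2: z_12 = a_12 · x_2 = 0.10 × 86.65 / 0.5385 = 8.665 / 0.5385 ≈ 16.09.

z_12 = 16.09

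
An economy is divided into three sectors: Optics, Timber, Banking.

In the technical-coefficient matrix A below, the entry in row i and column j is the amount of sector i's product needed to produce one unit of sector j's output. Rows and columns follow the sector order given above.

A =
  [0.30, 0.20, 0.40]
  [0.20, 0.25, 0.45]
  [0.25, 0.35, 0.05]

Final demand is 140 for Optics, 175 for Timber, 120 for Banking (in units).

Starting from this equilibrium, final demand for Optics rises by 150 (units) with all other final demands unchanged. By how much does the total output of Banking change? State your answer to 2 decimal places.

Δx_3 = 171.67

I − A =
  [   0.70    -0.20    -0.40]
  [  -0.20     0.75    -0.45]
  [  -0.25    -0.35     0.95]
Cofactors of I−A, C_ij = (−1)^(i+j)·(minor ij) (rows/columns in the sector order above):
  C_11 = (0.75)(0.95) − (-0.45)(-0.35) = 0.5550
  C_12 = −[(-0.20)(0.95) − (-0.45)(-0.25)] = 0.3025
  C_13 = (-0.20)(-0.35) − (0.75)(-0.25) = 0.2575
  C_21 = −[(-0.20)(0.95) − (-0.40)(-0.35)] = 0.3300
  C_22 = (0.70)(0.95) − (-0.40)(-0.25) = 0.5650
  C_23 = −[(0.70)(-0.35) − (-0.20)(-0.25)] = 0.2950
  C_31 = (-0.20)(-0.45) − (-0.40)(0.75) = 0.3900
  C_32 = −[(0.70)(-0.45) − (-0.40)(-0.20)] = 0.3950
  C_33 = (0.70)(0.75) − (-0.20)(-0.20) = 0.4850
det(I−A) = Σ_j (I−A)_1j·C_1j = (0.70)(0.5550) + (-0.20)(0.3025) + (-0.40)(0.2575) = 0.2250
adj(I−A) = Cᵀ =
  [ 0.5550   0.3300   0.3900]
  [ 0.3025   0.5650   0.3950]
  [ 0.2575   0.2950   0.4850]
(I − A)⁻¹ = adj(I−A) / det(I−A) ≈
  [   2.4667     1.4667     1.7333]
  [   1.3444     2.5111     1.7556]
  [   1.1444     1.3111     2.1556]
Δx = (I − A)⁻¹ Δd with Δd having +150 in the Optics component and 0 elsewhere.
So Δx_3 = L_31 · (+150), where L_31 = adj(I−A)_31 / det(I−A) = 0.2575 / 0.2250.
Δx_3 = 0.2575 × (+150) / 0.2250 = 38.625 / 0.2250 ≈ 171.67.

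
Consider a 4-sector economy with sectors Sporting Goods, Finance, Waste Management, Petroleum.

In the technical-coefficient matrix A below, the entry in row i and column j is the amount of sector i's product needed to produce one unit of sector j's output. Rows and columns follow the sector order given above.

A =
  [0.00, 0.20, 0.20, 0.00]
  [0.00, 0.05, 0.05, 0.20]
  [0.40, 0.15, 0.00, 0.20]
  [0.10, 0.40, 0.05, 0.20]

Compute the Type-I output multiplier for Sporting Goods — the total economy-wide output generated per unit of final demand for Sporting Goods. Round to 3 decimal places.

m_1 = 1.884

I − A =
  [   1.00    -0.20    -0.20     0.00]
  [   0.00     0.95    -0.05    -0.20]
  [  -0.40    -0.15     1.00    -0.20]
  [  -0.10    -0.40    -0.05     0.80]
Compute the cofactors C_ij = (−1)^(i+j)·(3×3 minor ij) of I−A; the adjugate is their transpose:
adj(I−A) = Cᵀ =
  [ 0.65900   0.19800   0.14600   0.08600]
  [ 0.04100   0.72200   0.05400   0.19400]
  [ 0.29400   0.26800   0.67600   0.23600]
  [ 0.12125   0.40250   0.08750   0.86250]
det(I−A) = Σ_j (I−A)_1j·C_1j = (1.00)(0.65900) + (-0.20)(0.04100) + (-0.20)(0.29400) + (0.00)(0.12125) = 0.5920
(I − A)⁻¹ = adj(I−A) / det(I−A) ≈
  [   1.1132     0.3345     0.2466     0.1453]
  [   0.0693     1.2196     0.0912     0.3277]
  [   0.4966     0.4527     1.1419     0.3986]
  [   0.2048     0.6799     0.1478     1.4569]
The output multiplier for sector j is the column-j sum of the Leontief inverse (I − A)⁻¹ = adj(I−A) / det(I−A).
Column 1 of adj(I−A): (0.65900, 0.04100, 0.29400, 0.12125); det(I−A) = 0.5920.
m_1 = (0.65900 + 0.04100 + 0.29400 + 0.12125) / 0.5920 = 1.11525 / 0.5920 ≈ 1.884.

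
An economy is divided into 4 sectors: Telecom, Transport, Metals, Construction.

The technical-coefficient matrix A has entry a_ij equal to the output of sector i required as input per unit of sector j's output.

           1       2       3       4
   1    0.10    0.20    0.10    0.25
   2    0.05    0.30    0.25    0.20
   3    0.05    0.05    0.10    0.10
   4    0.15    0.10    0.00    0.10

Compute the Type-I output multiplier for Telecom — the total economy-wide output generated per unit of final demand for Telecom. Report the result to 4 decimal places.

I − A =
  [   0.90    -0.20    -0.10    -0.25]
  [  -0.05     0.70    -0.25    -0.20]
  [  -0.05    -0.05     0.90    -0.10]
  [  -0.15    -0.10     0.00     0.90]
Compute the cofactors C_ij = (−1)^(i+j)·(3×3 minor ij) of I−A; the adjugate is their transpose:
adj(I−A) = Cᵀ =
  [ 0.535250   0.190000   0.112250   0.203375]
  [ 0.082500   0.689250   0.200625   0.198375]
  [ 0.045250   0.060875   0.506500   0.082375]
  [ 0.098375   0.108250   0.041000   0.540500]
det(I−A) = Σ_j (I−A)_1j·C_1j = (0.90)(0.535250) + (-0.20)(0.082500) + (-0.10)(0.045250) + (-0.25)(0.098375) = 0.43610625
(I − A)⁻¹ = adj(I−A) / det(I−A) ≈
  [   1.22734     0.43567     0.25739     0.46634]
  [   0.18917     1.58046     0.46004     0.45488]
  [   0.10376     0.13959     1.16141     0.18889]
  [   0.22558     0.24822     0.09401     1.23938]
The output multiplier for sector j is the column-j sum of the Leontief inverse (I − A)⁻¹ = adj(I−A) / det(I−A).
Column 1 of adj(I−A): (0.535250, 0.082500, 0.045250, 0.098375); det(I−A) = 0.43610625.
m_1 = (0.535250 + 0.082500 + 0.045250 + 0.098375) / 0.43610625 = 0.761375 / 0.43610625 ≈ 1.7458.

m_1 = 1.7458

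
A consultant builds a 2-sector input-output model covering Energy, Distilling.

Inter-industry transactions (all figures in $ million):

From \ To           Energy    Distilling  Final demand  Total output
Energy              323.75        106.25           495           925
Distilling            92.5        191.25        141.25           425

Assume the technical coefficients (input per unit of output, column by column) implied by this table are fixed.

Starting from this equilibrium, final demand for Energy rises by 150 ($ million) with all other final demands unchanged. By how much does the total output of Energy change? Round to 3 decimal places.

Δx_E = 248.120

Technical coefficients a_ij = z_ij / X_j:
  a_EE = 323.75/925 = 0.35, a_DE = 92.5/925 = 0.10
  a_ED = 106.25/425 = 0.25, a_DD = 191.25/425 = 0.45
I − A =
  [   0.65    -0.25]
  [  -0.10     0.55]
det(I−A) = (0.65)(0.55) − (-0.25)(-0.10) = 0.3325
adj(I−A) = [[0.55, 0.25], [0.10, 0.65]]
(I − A)⁻¹ = adj(I−A) / det(I−A) ≈
  [   1.6541     0.7519]
  [   0.3008     1.9549]
Δx = (I − A)⁻¹ Δd with Δd having +150 in the Energy component and 0 elsewhere.
So Δx_E = L_EE · (+150), where L_EE = adj(I−A)_EE / det(I−A) = 0.55 / 0.3325.
Δx_E = 0.55 × (+150) / 0.3325 = 82.50 / 0.3325 ≈ 248.120.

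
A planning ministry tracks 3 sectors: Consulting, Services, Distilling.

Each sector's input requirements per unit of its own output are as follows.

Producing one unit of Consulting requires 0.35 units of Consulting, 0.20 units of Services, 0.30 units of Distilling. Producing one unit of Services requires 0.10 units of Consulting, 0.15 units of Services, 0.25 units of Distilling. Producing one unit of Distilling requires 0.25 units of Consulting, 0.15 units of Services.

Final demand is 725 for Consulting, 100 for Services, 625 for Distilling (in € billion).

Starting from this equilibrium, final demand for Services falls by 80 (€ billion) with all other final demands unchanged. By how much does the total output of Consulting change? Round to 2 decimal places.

I − A =
  [   0.65    -0.10    -0.25]
  [  -0.20     0.85    -0.15]
  [  -0.30    -0.25     1.00]
Cofactors of I−A, C_ij = (−1)^(i+j)·(minor ij) (rows/columns in the sector order above):
  C_11 = (0.85)(1.00) − (-0.15)(-0.25) = 0.8125
  C_12 = −[(-0.20)(1.00) − (-0.15)(-0.30)] = 0.2450
  C_13 = (-0.20)(-0.25) − (0.85)(-0.30) = 0.3050
  C_21 = −[(-0.10)(1.00) − (-0.25)(-0.25)] = 0.1625
  C_22 = (0.65)(1.00) − (-0.25)(-0.30) = 0.5750
  C_23 = −[(0.65)(-0.25) − (-0.10)(-0.30)] = 0.1925
  C_31 = (-0.10)(-0.15) − (-0.25)(0.85) = 0.2275
  C_32 = −[(0.65)(-0.15) − (-0.25)(-0.20)] = 0.1475
  C_33 = (0.65)(0.85) − (-0.10)(-0.20) = 0.5325
det(I−A) = Σ_j (I−A)_1j·C_1j = (0.65)(0.8125) + (-0.10)(0.2450) + (-0.25)(0.3050) = 0.427375
adj(I−A) = Cᵀ =
  [ 0.8125   0.1625   0.2275]
  [ 0.2450   0.5750   0.1475]
  [ 0.3050   0.1925   0.5325]
(I − A)⁻¹ = adj(I−A) / det(I−A) ≈
  [   1.9011     0.3802     0.5323]
  [   0.5733     1.3454     0.3451]
  [   0.7137     0.4504     1.2460]
Δx = (I − A)⁻¹ Δd with Δd having -80 in the Services component and 0 elsewhere.
So Δx_1 = L_12 · (-80), where L_12 = adj(I−A)_12 / det(I−A) = 0.1625 / 0.427375.
Δx_1 = 0.1625 × (-80) / 0.427375 = -13.00 / 0.427375 ≈ -30.42.

Δx_1 = -30.42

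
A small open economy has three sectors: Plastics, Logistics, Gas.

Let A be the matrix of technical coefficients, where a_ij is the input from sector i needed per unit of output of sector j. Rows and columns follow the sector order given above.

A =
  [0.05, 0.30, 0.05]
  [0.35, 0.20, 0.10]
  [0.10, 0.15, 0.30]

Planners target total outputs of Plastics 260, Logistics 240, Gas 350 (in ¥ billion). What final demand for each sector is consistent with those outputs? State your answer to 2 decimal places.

I − A =
  [   0.95    -0.30    -0.05]
  [  -0.35     0.80    -0.10]
  [  -0.10    -0.15     0.70]
d = (I − A) x:
  d_P = (+0.95)·260 + (-0.30)·240 + (-0.05)·350 = 157.50
  d_L = (-0.35)·260 + (+0.80)·240 + (-0.10)·350 = 66.00
  d_G = (-0.10)·260 + (-0.15)·240 + (+0.70)·350 = 183.00

d_P = 157.50, d_L = 66.00, d_G = 183.00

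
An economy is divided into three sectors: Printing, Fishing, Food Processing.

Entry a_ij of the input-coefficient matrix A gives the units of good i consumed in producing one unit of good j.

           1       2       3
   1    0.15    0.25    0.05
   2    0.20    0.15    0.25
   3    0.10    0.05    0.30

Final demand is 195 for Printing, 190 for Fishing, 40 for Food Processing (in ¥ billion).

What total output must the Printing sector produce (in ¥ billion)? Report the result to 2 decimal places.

I − A =
  [   0.85    -0.25    -0.05]
  [  -0.20     0.85    -0.25]
  [  -0.10    -0.05     0.70]
Cofactors of I−A, C_ij = (−1)^(i+j)·(minor ij) (rows/columns in the sector order above):
  C_11 = (0.85)(0.70) − (-0.25)(-0.05) = 0.5825
  C_12 = −[(-0.20)(0.70) − (-0.25)(-0.10)] = 0.1650
  C_13 = (-0.20)(-0.05) − (0.85)(-0.10) = 0.0950
  C_21 = −[(-0.25)(0.70) − (-0.05)(-0.05)] = 0.1775
  C_22 = (0.85)(0.70) − (-0.05)(-0.10) = 0.5900
  C_23 = −[(0.85)(-0.05) − (-0.25)(-0.10)] = 0.0675
  C_31 = (-0.25)(-0.25) − (-0.05)(0.85) = 0.1050
  C_32 = −[(0.85)(-0.25) − (-0.05)(-0.20)] = 0.2225
  C_33 = (0.85)(0.85) − (-0.25)(-0.20) = 0.6725
det(I−A) = Σ_j (I−A)_1j·C_1j = (0.85)(0.5825) + (-0.25)(0.1650) + (-0.05)(0.0950) = 0.449125
adj(I−A) = Cᵀ =
  [ 0.5825   0.1775   0.1050]
  [ 0.1650   0.5900   0.2225]
  [ 0.0950   0.0675   0.6725]
(I − A)⁻¹ = adj(I−A) / det(I−A) ≈
  [   1.2970     0.3952     0.2338]
  [   0.3674     1.3137     0.4954]
  [   0.2115     0.1503     1.4974]
x = (I − A)⁻¹ d = adj(I−A)·d / det(I−A), with det(I−A) = 0.449125:
  x_1 = (0.5825·195 + 0.1775·190 + 0.1050·40) / 0.449125 = 151.5125 / 0.449125 ≈ 337.35
  x_2 = (0.1650·195 + 0.5900·190 + 0.2225·40) / 0.449125 = 153.175 / 0.449125 ≈ 341.05
  x_3 = (0.0950·195 + 0.0675·190 + 0.6725·40) / 0.449125 = 58.25 / 0.449125 ≈ 129.70

x_1 = 337.35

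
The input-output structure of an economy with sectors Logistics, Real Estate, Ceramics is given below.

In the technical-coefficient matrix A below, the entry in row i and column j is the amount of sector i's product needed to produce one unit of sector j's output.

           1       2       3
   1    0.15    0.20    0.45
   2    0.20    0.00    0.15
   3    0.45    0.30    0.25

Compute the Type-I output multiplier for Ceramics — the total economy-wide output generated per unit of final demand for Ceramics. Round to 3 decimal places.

I − A =
  [   0.85    -0.20    -0.45]
  [  -0.20     1.00    -0.15]
  [  -0.45    -0.30     0.75]
Cofactors of I−A, C_ij = (−1)^(i+j)·(minor ij) (rows/columns in the sector order above):
  C_11 = (1.00)(0.75) − (-0.15)(-0.30) = 0.7050
  C_12 = −[(-0.20)(0.75) − (-0.15)(-0.45)] = 0.2175
  C_13 = (-0.20)(-0.30) − (1.00)(-0.45) = 0.5100
  C_21 = −[(-0.20)(0.75) − (-0.45)(-0.30)] = 0.2850
  C_22 = (0.85)(0.75) − (-0.45)(-0.45) = 0.4350
  C_23 = −[(0.85)(-0.30) − (-0.20)(-0.45)] = 0.3450
  C_31 = (-0.20)(-0.15) − (-0.45)(1.00) = 0.4800
  C_32 = −[(0.85)(-0.15) − (-0.45)(-0.20)] = 0.2175
  C_33 = (0.85)(1.00) − (-0.20)(-0.20) = 0.8100
det(I−A) = Σ_j (I−A)_1j·C_1j = (0.85)(0.7050) + (-0.20)(0.2175) + (-0.45)(0.5100) = 0.32625
adj(I−A) = Cᵀ =
  [ 0.7050   0.2850   0.4800]
  [ 0.2175   0.4350   0.2175]
  [ 0.5100   0.3450   0.8100]
(I − A)⁻¹ = adj(I−A) / det(I−A) ≈
  [   2.1609     0.8736     1.4713]
  [   0.6667     1.3333     0.6667]
  [   1.5632     1.0575     2.4828]
The output multiplier for sector j is the column-j sum of the Leontief inverse (I − A)⁻¹ = adj(I−A) / det(I−A).
Column 3 of adj(I−A): (0.4800, 0.2175, 0.8100); det(I−A) = 0.32625.
m_3 = (0.4800 + 0.2175 + 0.8100) / 0.32625 = 1.5075 / 0.32625 ≈ 4.621.

m_3 = 4.621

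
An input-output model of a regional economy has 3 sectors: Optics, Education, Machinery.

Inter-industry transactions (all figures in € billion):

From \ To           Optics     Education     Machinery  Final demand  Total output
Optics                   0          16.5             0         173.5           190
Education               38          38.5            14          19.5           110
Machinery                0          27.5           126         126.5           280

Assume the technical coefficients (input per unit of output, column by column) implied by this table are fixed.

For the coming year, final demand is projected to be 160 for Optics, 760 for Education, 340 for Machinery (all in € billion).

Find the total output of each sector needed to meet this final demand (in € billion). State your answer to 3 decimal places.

x_O = 366.667, x_E = 1377.778, x_M = 1244.444

Technical coefficients a_ij = z_ij / X_j:
  a_OO = 0/190 = 0.00, a_EO = 38/190 = 0.20, a_MO = 0/190 = 0.00
  a_OE = 16.5/110 = 0.15, a_EE = 38.5/110 = 0.35, a_ME = 27.5/110 = 0.25
  a_OM = 0/280 = 0.00, a_EM = 14/280 = 0.05, a_MM = 126/280 = 0.45
I − A =
  [   1.00    -0.15     0.00]
  [  -0.20     0.65    -0.05]
  [   0.00    -0.25     0.55]
Cofactors of I−A, C_ij = (−1)^(i+j)·(minor ij) (rows/columns in the sector order above):
  C_11 = (0.65)(0.55) − (-0.05)(-0.25) = 0.3450
  C_12 = −[(-0.20)(0.55) − (-0.05)(0.00)] = 0.1100
  C_13 = (-0.20)(-0.25) − (0.65)(0.00) = 0.0500
  C_21 = −[(-0.15)(0.55) − (0.00)(-0.25)] = 0.0825
  C_22 = (1.00)(0.55) − (0.00)(0.00) = 0.5500
  C_23 = −[(1.00)(-0.25) − (-0.15)(0.00)] = 0.2500
  C_31 = (-0.15)(-0.05) − (0.00)(0.65) = 0.0075
  C_32 = −[(1.00)(-0.05) − (0.00)(-0.20)] = 0.0500
  C_33 = (1.00)(0.65) − (-0.15)(-0.20) = 0.6200
det(I−A) = Σ_j (I−A)_1j·C_1j = (1.00)(0.3450) + (-0.15)(0.1100) + (0.00)(0.0500) = 0.3285
adj(I−A) = Cᵀ =
  [ 0.3450   0.0825   0.0075]
  [ 0.1100   0.5500   0.0500]
  [ 0.0500   0.2500   0.6200]
(I − A)⁻¹ = adj(I−A) / det(I−A) ≈
  [   1.0502     0.2511     0.0228]
  [   0.3349     1.6743     0.1522]
  [   0.1522     0.7610     1.8874]
x = (I − A)⁻¹ d = adj(I−A)·d / det(I−A), with det(I−A) = 0.3285:
  x_O = (0.3450·160 + 0.0825·760 + 0.0075·340) / 0.3285 = 120.45 / 0.3285 ≈ 366.667
  x_E = (0.1100·160 + 0.5500·760 + 0.0500·340) / 0.3285 = 452.60 / 0.3285 ≈ 1377.778
  x_M = (0.0500·160 + 0.2500·760 + 0.6200·340) / 0.3285 = 408.80 / 0.3285 ≈ 1244.444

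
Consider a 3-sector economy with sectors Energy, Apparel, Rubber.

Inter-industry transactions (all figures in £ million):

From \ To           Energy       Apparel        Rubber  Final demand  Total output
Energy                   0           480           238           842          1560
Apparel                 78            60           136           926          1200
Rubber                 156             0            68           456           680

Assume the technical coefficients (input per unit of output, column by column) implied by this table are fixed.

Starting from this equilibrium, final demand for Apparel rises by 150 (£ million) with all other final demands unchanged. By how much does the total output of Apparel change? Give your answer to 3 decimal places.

Δx_A = 163.054

Technical coefficients a_ij = z_ij / X_j:
  a_EE = 0/1560 = 0.00, a_AE = 78/1560 = 0.05, a_RE = 156/1560 = 0.10
  a_EA = 480/1200 = 0.40, a_AA = 60/1200 = 0.05, a_RA = 0/1200 = 0.00
  a_ER = 238/680 = 0.35, a_AR = 136/680 = 0.20, a_RR = 68/680 = 0.10
I − A =
  [   1.00    -0.40    -0.35]
  [  -0.05     0.95    -0.20]
  [  -0.10     0.00     0.90]
Cofactors of I−A, C_ij = (−1)^(i+j)·(minor ij) (rows/columns in the sector order above):
  C_11 = (0.95)(0.90) − (-0.20)(0.00) = 0.8550
  C_12 = −[(-0.05)(0.90) − (-0.20)(-0.10)] = 0.0650
  C_13 = (-0.05)(0.00) − (0.95)(-0.10) = 0.0950
  C_21 = −[(-0.40)(0.90) − (-0.35)(0.00)] = 0.3600
  C_22 = (1.00)(0.90) − (-0.35)(-0.10) = 0.8650
  C_23 = −[(1.00)(0.00) − (-0.40)(-0.10)] = 0.0400
  C_31 = (-0.40)(-0.20) − (-0.35)(0.95) = 0.4125
  C_32 = −[(1.00)(-0.20) − (-0.35)(-0.05)] = 0.2175
  C_33 = (1.00)(0.95) − (-0.40)(-0.05) = 0.9300
det(I−A) = Σ_j (I−A)_1j·C_1j = (1.00)(0.8550) + (-0.40)(0.0650) + (-0.35)(0.0950) = 0.79575
adj(I−A) = Cᵀ =
  [ 0.8550   0.3600   0.4125]
  [ 0.0650   0.8650   0.2175]
  [ 0.0950   0.0400   0.9300]
(I − A)⁻¹ = adj(I−A) / det(I−A) ≈
  [   1.0745     0.4524     0.5184]
  [   0.0817     1.0870     0.2733]
  [   0.1194     0.0503     1.1687]
Δx = (I − A)⁻¹ Δd with Δd having +150 in the Apparel component and 0 elsewhere.
So Δx_A = L_AA · (+150), where L_AA = adj(I−A)_AA / det(I−A) = 0.8650 / 0.79575.
Δx_A = 0.8650 × (+150) / 0.79575 = 129.75 / 0.79575 ≈ 163.054.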